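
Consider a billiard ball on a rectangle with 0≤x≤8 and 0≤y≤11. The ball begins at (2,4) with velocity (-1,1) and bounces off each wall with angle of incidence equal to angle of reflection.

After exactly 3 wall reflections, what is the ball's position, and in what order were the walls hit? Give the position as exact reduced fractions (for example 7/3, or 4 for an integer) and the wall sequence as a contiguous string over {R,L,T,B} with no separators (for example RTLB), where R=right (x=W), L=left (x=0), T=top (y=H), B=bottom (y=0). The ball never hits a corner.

1. t=2 → L at (0,6); v=(1,1)
2. t=5 → T at (5,11); v=(1,-1)
3. t=3 → R at (8,8); v=(-1,-1)

Final position: (8,8)
Wall sequence: LTR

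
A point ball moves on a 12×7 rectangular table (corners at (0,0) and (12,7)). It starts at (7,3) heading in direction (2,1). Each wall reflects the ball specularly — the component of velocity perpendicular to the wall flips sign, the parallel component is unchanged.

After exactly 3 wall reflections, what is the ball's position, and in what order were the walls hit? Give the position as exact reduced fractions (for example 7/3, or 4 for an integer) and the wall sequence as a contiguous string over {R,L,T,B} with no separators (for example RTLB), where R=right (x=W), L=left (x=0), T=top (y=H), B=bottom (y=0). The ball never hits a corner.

Final position: (0,5/2)
Wall sequence: RTL

1. t=5/2 → R at (12,11/2); v=(-2,1)
2. t=3/2 → T at (9,7); v=(-2,-1)
3. t=9/2 → L at (0,5/2); v=(2,-1)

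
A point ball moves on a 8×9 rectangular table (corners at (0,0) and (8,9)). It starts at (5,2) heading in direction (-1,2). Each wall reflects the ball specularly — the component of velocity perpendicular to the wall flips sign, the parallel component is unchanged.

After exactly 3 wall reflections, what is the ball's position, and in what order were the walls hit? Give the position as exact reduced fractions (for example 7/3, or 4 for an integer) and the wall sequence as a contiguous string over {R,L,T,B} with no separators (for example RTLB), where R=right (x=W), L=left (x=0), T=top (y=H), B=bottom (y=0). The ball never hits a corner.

Final position: (3,0)
Wall sequence: TLB

1. t=7/2 → T at (3/2,9); v=(-1,-2)
2. t=3/2 → L at (0,6); v=(1,-2)
3. t=3 → B at (3,0); v=(1,2)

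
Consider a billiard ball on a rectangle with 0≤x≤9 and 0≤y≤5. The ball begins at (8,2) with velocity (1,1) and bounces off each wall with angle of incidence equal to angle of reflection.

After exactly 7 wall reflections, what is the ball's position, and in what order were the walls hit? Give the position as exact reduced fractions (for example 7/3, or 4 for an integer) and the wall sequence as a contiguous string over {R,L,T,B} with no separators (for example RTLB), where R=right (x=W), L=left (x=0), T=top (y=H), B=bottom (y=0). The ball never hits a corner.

1. t=1 → R at (9,3); v=(-1,1)
2. t=2 → T at (7,5); v=(-1,-1)
3. t=5 → B at (2,0); v=(-1,1)
4. t=2 → L at (0,2); v=(1,1)
5. t=3 → T at (3,5); v=(1,-1)
6. t=5 → B at (8,0); v=(1,1)
7. t=1 → R at (9,1); v=(-1,1)

Final position: (9,1)
Wall sequence: RTBLTBR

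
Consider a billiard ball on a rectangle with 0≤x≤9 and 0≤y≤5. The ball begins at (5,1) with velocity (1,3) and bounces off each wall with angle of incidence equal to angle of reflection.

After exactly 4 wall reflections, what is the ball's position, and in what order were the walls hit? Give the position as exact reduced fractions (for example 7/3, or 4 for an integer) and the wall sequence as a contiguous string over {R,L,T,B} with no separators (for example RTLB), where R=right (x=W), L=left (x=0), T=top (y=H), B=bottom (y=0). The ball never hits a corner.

1. t=4/3 → T at (19/3,5); v=(1,-3)
2. t=5/3 → B at (8,0); v=(1,3)
3. t=1 → R at (9,3); v=(-1,3)
4. t=2/3 → T at (25/3,5); v=(-1,-3)

Final position: (25/3,5)
Wall sequence: TBRT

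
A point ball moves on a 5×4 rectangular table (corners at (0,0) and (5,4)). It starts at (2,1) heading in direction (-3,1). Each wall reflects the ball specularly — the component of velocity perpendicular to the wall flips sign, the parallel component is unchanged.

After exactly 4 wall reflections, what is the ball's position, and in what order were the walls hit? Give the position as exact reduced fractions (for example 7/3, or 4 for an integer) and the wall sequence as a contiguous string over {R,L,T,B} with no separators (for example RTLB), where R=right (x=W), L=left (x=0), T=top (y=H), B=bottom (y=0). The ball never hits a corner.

Final position: (0,3)
Wall sequence: LRTL

1. t=2/3 → L at (0,5/3); v=(3,1)
2. t=5/3 → R at (5,10/3); v=(-3,1)
3. t=2/3 → T at (3,4); v=(-3,-1)
4. t=1 → L at (0,3); v=(3,-1)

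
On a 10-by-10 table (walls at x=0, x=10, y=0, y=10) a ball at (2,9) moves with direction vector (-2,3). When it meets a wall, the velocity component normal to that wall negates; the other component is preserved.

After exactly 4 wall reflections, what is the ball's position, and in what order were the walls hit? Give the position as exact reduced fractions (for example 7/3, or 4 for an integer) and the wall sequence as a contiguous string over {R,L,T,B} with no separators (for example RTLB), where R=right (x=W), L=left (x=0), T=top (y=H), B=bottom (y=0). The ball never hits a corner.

1. t=1/3 → T at (4/3,10); v=(-2,-3)
2. t=2/3 → L at (0,8); v=(2,-3)
3. t=8/3 → B at (16/3,0); v=(2,3)
4. t=7/3 → R at (10,7); v=(-2,3)

Final position: (10,7)
Wall sequence: TLBR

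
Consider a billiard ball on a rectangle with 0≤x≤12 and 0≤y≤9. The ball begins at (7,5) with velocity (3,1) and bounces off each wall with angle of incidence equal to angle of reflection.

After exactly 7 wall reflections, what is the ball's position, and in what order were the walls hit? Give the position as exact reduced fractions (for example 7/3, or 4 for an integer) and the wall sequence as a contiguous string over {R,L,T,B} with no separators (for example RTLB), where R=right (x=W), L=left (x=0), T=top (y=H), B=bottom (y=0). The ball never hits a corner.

1. t=5/3 → R at (12,20/3); v=(-3,1)
2. t=7/3 → T at (5,9); v=(-3,-1)
3. t=5/3 → L at (0,22/3); v=(3,-1)
4. t=4 → R at (12,10/3); v=(-3,-1)
5. t=10/3 → B at (2,0); v=(-3,1)
6. t=2/3 → L at (0,2/3); v=(3,1)
7. t=4 → R at (12,14/3); v=(-3,1)

Final position: (12,14/3)
Wall sequence: RTLRBLR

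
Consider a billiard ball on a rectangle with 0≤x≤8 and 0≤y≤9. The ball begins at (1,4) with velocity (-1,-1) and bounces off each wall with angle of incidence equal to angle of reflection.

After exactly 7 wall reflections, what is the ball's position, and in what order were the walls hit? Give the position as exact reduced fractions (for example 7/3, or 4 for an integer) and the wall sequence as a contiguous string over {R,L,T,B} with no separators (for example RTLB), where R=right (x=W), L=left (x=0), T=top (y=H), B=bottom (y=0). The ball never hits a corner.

1. t=1 → L at (0,3); v=(1,-1)
2. t=3 → B at (3,0); v=(1,1)
3. t=5 → R at (8,5); v=(-1,1)
4. t=4 → T at (4,9); v=(-1,-1)
5. t=4 → L at (0,5); v=(1,-1)
6. t=5 → B at (5,0); v=(1,1)
7. t=3 → R at (8,3); v=(-1,1)

Final position: (8,3)
Wall sequence: LBRTLBR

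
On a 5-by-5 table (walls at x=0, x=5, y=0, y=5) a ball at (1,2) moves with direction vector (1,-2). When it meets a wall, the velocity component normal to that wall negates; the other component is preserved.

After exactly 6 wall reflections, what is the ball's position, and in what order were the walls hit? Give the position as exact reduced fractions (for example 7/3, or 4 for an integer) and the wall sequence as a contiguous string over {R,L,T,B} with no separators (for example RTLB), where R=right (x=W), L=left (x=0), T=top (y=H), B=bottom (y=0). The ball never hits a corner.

Final position: (0,4)
Wall sequence: BTRBTL

1. t=1 → B at (2,0); v=(1,2)
2. t=5/2 → T at (9/2,5); v=(1,-2)
3. t=1/2 → R at (5,4); v=(-1,-2)
4. t=2 → B at (3,0); v=(-1,2)
5. t=5/2 → T at (1/2,5); v=(-1,-2)
6. t=1/2 → L at (0,4); v=(1,-2)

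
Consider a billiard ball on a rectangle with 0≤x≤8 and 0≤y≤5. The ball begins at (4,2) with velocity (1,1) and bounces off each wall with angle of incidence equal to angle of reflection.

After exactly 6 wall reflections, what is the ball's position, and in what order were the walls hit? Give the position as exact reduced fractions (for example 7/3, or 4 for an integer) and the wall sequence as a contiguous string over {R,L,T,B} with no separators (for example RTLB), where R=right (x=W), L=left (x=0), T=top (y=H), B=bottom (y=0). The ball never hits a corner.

1. t=3 → T at (7,5); v=(1,-1)
2. t=1 → R at (8,4); v=(-1,-1)
3. t=4 → B at (4,0); v=(-1,1)
4. t=4 → L at (0,4); v=(1,1)
5. t=1 → T at (1,5); v=(1,-1)
6. t=5 → B at (6,0); v=(1,1)

Final position: (6,0)
Wall sequence: TRBLTB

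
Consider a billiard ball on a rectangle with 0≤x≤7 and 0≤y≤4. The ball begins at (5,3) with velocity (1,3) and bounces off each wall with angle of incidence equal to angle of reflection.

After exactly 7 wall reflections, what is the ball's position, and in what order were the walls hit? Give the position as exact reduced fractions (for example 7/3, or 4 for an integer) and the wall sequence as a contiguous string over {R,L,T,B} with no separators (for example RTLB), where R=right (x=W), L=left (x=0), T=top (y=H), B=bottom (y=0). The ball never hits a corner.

1. t=1/3 → T at (16/3,4); v=(1,-3)
2. t=4/3 → B at (20/3,0); v=(1,3)
3. t=1/3 → R at (7,1); v=(-1,3)
4. t=1 → T at (6,4); v=(-1,-3)
5. t=4/3 → B at (14/3,0); v=(-1,3)
6. t=4/3 → T at (10/3,4); v=(-1,-3)
7. t=4/3 → B at (2,0); v=(-1,3)

Final position: (2,0)
Wall sequence: TBRTBTB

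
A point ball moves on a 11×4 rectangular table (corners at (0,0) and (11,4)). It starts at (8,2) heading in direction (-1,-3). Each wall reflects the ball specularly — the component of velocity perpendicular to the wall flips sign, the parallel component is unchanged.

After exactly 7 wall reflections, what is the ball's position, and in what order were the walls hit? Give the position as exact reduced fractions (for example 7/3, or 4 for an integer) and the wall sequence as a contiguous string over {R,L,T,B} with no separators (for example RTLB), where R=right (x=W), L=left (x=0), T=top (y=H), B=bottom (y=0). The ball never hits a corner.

1. t=2/3 → B at (22/3,0); v=(-1,3)
2. t=4/3 → T at (6,4); v=(-1,-3)
3. t=4/3 → B at (14/3,0); v=(-1,3)
4. t=4/3 → T at (10/3,4); v=(-1,-3)
5. t=4/3 → B at (2,0); v=(-1,3)
6. t=4/3 → T at (2/3,4); v=(-1,-3)
7. t=2/3 → L at (0,2); v=(1,-3)

Final position: (0,2)
Wall sequence: BTBTBTL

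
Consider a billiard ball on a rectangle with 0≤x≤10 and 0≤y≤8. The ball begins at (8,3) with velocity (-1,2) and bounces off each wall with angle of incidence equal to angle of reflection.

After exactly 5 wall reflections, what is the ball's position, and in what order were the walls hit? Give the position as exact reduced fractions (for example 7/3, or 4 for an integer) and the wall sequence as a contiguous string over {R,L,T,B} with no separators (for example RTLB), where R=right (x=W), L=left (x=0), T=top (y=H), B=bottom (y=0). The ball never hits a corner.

Final position: (13/2,0)
Wall sequence: TBLTB

1. t=5/2 → T at (11/2,8); v=(-1,-2)
2. t=4 → B at (3/2,0); v=(-1,2)
3. t=3/2 → L at (0,3); v=(1,2)
4. t=5/2 → T at (5/2,8); v=(1,-2)
5. t=4 → B at (13/2,0); v=(1,2)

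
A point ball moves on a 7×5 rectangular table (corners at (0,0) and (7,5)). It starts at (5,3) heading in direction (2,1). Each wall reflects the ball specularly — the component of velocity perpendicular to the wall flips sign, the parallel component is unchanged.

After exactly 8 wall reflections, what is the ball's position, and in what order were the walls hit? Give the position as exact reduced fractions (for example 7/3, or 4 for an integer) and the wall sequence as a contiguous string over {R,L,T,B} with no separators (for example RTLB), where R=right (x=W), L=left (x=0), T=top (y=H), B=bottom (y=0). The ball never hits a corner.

1. t=1 → R at (7,4); v=(-2,1)
2. t=1 → T at (5,5); v=(-2,-1)
3. t=5/2 → L at (0,5/2); v=(2,-1)
4. t=5/2 → B at (5,0); v=(2,1)
5. t=1 → R at (7,1); v=(-2,1)
6. t=7/2 → L at (0,9/2); v=(2,1)
7. t=1/2 → T at (1,5); v=(2,-1)
8. t=3 → R at (7,2); v=(-2,-1)

Final position: (7,2)
Wall sequence: RTLBRLTR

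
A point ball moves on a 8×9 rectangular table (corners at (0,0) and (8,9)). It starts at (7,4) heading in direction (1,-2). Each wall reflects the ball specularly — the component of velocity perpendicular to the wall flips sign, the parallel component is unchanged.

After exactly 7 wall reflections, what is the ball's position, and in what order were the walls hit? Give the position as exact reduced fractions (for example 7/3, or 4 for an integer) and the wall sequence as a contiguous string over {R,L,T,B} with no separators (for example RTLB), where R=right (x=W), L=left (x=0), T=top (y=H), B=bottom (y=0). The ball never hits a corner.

1. t=1 → R at (8,2); v=(-1,-2)
2. t=1 → B at (7,0); v=(-1,2)
3. t=9/2 → T at (5/2,9); v=(-1,-2)
4. t=5/2 → L at (0,4); v=(1,-2)
5. t=2 → B at (2,0); v=(1,2)
6. t=9/2 → T at (13/2,9); v=(1,-2)
7. t=3/2 → R at (8,6); v=(-1,-2)

Final position: (8,6)
Wall sequence: RBTLBTR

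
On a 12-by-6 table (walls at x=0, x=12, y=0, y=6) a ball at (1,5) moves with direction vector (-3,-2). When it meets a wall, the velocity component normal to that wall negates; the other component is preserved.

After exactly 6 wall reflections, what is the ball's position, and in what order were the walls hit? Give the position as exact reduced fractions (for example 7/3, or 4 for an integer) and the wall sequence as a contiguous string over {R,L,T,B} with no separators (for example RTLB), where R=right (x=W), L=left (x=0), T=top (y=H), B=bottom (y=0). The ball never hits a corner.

1. t=1/3 → L at (0,13/3); v=(3,-2)
2. t=13/6 → B at (13/2,0); v=(3,2)
3. t=11/6 → R at (12,11/3); v=(-3,2)
4. t=7/6 → T at (17/2,6); v=(-3,-2)
5. t=17/6 → L at (0,1/3); v=(3,-2)
6. t=1/6 → B at (1/2,0); v=(3,2)

Final position: (1/2,0)
Wall sequence: LBRTLB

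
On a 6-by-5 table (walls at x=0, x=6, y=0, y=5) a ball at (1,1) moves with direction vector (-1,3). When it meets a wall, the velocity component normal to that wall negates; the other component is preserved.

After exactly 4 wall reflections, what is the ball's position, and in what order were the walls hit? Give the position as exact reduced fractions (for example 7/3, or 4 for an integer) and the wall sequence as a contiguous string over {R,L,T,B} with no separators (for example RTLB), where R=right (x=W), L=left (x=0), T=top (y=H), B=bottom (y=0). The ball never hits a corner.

Final position: (11/3,5)
Wall sequence: LTBT

1. t=1 → L at (0,4); v=(1,3)
2. t=1/3 → T at (1/3,5); v=(1,-3)
3. t=5/3 → B at (2,0); v=(1,3)
4. t=5/3 → T at (11/3,5); v=(1,-3)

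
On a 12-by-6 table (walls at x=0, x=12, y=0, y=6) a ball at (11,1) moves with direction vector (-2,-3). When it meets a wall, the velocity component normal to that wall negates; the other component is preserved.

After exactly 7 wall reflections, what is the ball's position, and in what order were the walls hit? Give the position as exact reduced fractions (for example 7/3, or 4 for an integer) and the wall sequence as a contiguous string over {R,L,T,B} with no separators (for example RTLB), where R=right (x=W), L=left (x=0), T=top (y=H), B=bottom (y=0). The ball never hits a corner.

1. t=1/3 → B at (31/3,0); v=(-2,3)
2. t=2 → T at (19/3,6); v=(-2,-3)
3. t=2 → B at (7/3,0); v=(-2,3)
4. t=7/6 → L at (0,7/2); v=(2,3)
5. t=5/6 → T at (5/3,6); v=(2,-3)
6. t=2 → B at (17/3,0); v=(2,3)
7. t=2 → T at (29/3,6); v=(2,-3)

Final position: (29/3,6)
Wall sequence: BTBLTBT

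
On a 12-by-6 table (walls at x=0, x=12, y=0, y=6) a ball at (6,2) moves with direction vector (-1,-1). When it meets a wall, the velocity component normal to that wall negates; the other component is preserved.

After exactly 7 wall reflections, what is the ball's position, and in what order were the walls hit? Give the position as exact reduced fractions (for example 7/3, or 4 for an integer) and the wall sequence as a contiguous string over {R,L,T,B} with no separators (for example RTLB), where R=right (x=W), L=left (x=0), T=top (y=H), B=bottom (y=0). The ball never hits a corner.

1. t=2 → B at (4,0); v=(-1,1)
2. t=4 → L at (0,4); v=(1,1)
3. t=2 → T at (2,6); v=(1,-1)
4. t=6 → B at (8,0); v=(1,1)
5. t=4 → R at (12,4); v=(-1,1)
6. t=2 → T at (10,6); v=(-1,-1)
7. t=6 → B at (4,0); v=(-1,1)

Final position: (4,0)
Wall sequence: BLTBRTB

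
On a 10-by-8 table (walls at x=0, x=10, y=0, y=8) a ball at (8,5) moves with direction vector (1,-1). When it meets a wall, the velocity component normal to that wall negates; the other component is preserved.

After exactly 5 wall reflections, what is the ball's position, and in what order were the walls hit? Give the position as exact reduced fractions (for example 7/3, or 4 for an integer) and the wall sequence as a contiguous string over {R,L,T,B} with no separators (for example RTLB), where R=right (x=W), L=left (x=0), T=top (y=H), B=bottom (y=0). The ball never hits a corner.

1. t=2 → R at (10,3); v=(-1,-1)
2. t=3 → B at (7,0); v=(-1,1)
3. t=7 → L at (0,7); v=(1,1)
4. t=1 → T at (1,8); v=(1,-1)
5. t=8 → B at (9,0); v=(1,1)

Final position: (9,0)
Wall sequence: RBLTB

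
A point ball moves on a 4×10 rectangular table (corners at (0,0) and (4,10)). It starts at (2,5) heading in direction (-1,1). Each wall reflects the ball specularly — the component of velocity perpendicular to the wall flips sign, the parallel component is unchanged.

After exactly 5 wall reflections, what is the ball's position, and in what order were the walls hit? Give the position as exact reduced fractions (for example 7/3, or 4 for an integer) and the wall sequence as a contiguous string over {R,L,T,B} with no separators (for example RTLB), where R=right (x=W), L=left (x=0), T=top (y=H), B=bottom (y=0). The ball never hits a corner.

Final position: (4,1)
Wall sequence: LTRLR

1. t=2 → L at (0,7); v=(1,1)
2. t=3 → T at (3,10); v=(1,-1)
3. t=1 → R at (4,9); v=(-1,-1)
4. t=4 → L at (0,5); v=(1,-1)
5. t=4 → R at (4,1); v=(-1,-1)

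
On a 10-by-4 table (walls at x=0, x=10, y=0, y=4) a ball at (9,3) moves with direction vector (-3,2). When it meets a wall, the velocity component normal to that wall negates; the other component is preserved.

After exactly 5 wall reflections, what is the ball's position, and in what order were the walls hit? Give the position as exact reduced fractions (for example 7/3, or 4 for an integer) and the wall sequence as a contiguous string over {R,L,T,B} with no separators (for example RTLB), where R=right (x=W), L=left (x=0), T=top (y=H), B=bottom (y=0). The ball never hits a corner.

1. t=1/2 → T at (15/2,4); v=(-3,-2)
2. t=2 → B at (3/2,0); v=(-3,2)
3. t=1/2 → L at (0,1); v=(3,2)
4. t=3/2 → T at (9/2,4); v=(3,-2)
5. t=11/6 → R at (10,1/3); v=(-3,-2)

Final position: (10,1/3)
Wall sequence: TBLTR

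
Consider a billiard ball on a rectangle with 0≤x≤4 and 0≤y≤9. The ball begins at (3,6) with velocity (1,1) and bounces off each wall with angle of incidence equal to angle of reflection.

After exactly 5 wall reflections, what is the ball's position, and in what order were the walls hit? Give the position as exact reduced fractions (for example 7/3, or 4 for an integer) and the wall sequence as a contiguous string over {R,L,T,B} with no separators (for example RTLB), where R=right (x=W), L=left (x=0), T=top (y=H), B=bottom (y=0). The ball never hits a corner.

1. t=1 → R at (4,7); v=(-1,1)
2. t=2 → T at (2,9); v=(-1,-1)
3. t=2 → L at (0,7); v=(1,-1)
4. t=4 → R at (4,3); v=(-1,-1)
5. t=3 → B at (1,0); v=(-1,1)

Final position: (1,0)
Wall sequence: RTLRB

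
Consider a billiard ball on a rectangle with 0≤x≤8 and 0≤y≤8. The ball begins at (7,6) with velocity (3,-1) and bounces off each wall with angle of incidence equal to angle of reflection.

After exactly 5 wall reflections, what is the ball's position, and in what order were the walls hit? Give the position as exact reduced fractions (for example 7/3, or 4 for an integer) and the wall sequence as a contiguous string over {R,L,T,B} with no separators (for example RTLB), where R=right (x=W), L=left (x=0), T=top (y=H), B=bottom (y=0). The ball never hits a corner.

1. t=1/3 → R at (8,17/3); v=(-3,-1)
2. t=8/3 → L at (0,3); v=(3,-1)
3. t=8/3 → R at (8,1/3); v=(-3,-1)
4. t=1/3 → B at (7,0); v=(-3,1)
5. t=7/3 → L at (0,7/3); v=(3,1)

Final position: (0,7/3)
Wall sequence: RLRBL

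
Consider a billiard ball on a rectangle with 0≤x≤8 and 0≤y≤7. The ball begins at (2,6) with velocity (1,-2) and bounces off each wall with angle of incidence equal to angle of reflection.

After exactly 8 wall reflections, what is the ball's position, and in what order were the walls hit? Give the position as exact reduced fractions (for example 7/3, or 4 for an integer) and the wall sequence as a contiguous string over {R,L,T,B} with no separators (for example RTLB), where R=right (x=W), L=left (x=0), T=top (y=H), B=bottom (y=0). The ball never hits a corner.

1. t=3 → B at (5,0); v=(1,2)
2. t=3 → R at (8,6); v=(-1,2)
3. t=1/2 → T at (15/2,7); v=(-1,-2)
4. t=7/2 → B at (4,0); v=(-1,2)
5. t=7/2 → T at (1/2,7); v=(-1,-2)
6. t=1/2 → L at (0,6); v=(1,-2)
7. t=3 → B at (3,0); v=(1,2)
8. t=7/2 → T at (13/2,7); v=(1,-2)

Final position: (13/2,7)
Wall sequence: BRTBTLBT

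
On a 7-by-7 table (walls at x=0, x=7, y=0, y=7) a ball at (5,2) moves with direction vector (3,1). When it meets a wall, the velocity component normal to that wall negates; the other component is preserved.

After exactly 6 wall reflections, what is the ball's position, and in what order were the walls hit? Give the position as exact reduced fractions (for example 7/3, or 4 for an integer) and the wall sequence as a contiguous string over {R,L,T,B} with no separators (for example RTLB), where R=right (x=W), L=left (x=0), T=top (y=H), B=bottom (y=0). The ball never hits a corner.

1. t=2/3 → R at (7,8/3); v=(-3,1)
2. t=7/3 → L at (0,5); v=(3,1)
3. t=2 → T at (6,7); v=(3,-1)
4. t=1/3 → R at (7,20/3); v=(-3,-1)
5. t=7/3 → L at (0,13/3); v=(3,-1)
6. t=7/3 → R at (7,2); v=(-3,-1)

Final position: (7,2)
Wall sequence: RLTRLR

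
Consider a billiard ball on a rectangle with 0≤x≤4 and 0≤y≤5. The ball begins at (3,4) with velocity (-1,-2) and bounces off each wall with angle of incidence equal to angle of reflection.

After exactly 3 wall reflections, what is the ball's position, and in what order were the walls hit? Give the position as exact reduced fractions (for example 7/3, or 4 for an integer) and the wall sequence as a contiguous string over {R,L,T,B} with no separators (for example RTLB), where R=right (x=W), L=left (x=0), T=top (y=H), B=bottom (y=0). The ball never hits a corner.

1. t=2 → B at (1,0); v=(-1,2)
2. t=1 → L at (0,2); v=(1,2)
3. t=3/2 → T at (3/2,5); v=(1,-2)

Final position: (3/2,5)
Wall sequence: BLT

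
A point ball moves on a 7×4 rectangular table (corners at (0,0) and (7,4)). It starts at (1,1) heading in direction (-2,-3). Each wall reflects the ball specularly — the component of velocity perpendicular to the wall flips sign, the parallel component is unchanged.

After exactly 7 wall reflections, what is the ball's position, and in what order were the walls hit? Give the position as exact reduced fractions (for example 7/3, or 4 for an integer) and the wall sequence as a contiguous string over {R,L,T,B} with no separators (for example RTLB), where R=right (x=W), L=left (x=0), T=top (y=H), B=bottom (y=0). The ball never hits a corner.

1. t=1/3 → B at (1/3,0); v=(-2,3)
2. t=1/6 → L at (0,1/2); v=(2,3)
3. t=7/6 → T at (7/3,4); v=(2,-3)
4. t=4/3 → B at (5,0); v=(2,3)
5. t=1 → R at (7,3); v=(-2,3)
6. t=1/3 → T at (19/3,4); v=(-2,-3)
7. t=4/3 → B at (11/3,0); v=(-2,3)

Final position: (11/3,0)
Wall sequence: BLTBRTB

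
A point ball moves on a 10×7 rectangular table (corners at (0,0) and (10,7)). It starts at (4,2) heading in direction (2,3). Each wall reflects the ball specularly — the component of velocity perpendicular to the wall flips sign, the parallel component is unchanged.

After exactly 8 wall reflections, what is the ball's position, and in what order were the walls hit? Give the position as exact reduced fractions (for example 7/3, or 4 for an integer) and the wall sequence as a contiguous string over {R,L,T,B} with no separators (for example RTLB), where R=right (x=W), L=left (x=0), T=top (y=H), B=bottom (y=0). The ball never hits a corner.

Final position: (10,1)
Wall sequence: TRBTLBTR

1. t=5/3 → T at (22/3,7); v=(2,-3)
2. t=4/3 → R at (10,3); v=(-2,-3)
3. t=1 → B at (8,0); v=(-2,3)
4. t=7/3 → T at (10/3,7); v=(-2,-3)
5. t=5/3 → L at (0,2); v=(2,-3)
6. t=2/3 → B at (4/3,0); v=(2,3)
7. t=7/3 → T at (6,7); v=(2,-3)
8. t=2 → R at (10,1); v=(-2,-3)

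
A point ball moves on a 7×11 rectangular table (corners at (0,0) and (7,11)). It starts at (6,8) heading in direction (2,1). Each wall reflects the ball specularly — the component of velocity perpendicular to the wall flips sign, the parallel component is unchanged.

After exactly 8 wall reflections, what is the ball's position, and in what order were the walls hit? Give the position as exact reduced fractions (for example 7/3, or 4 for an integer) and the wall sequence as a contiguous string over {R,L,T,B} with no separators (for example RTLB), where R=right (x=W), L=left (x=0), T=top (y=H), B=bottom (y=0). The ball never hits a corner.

Final position: (0,4)
Wall sequence: RTLRLBRL

1. t=1/2 → R at (7,17/2); v=(-2,1)
2. t=5/2 → T at (2,11); v=(-2,-1)
3. t=1 → L at (0,10); v=(2,-1)
4. t=7/2 → R at (7,13/2); v=(-2,-1)
5. t=7/2 → L at (0,3); v=(2,-1)
6. t=3 → B at (6,0); v=(2,1)
7. t=1/2 → R at (7,1/2); v=(-2,1)
8. t=7/2 → L at (0,4); v=(2,1)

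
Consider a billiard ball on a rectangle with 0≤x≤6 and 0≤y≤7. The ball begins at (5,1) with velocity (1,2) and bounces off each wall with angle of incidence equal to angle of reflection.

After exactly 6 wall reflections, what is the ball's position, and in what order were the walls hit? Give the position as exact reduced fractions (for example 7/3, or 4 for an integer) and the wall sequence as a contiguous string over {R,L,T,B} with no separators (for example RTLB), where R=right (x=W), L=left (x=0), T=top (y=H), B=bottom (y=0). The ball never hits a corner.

1. t=1 → R at (6,3); v=(-1,2)
2. t=2 → T at (4,7); v=(-1,-2)
3. t=7/2 → B at (1/2,0); v=(-1,2)
4. t=1/2 → L at (0,1); v=(1,2)
5. t=3 → T at (3,7); v=(1,-2)
6. t=3 → R at (6,1); v=(-1,-2)

Final position: (6,1)
Wall sequence: RTBLTR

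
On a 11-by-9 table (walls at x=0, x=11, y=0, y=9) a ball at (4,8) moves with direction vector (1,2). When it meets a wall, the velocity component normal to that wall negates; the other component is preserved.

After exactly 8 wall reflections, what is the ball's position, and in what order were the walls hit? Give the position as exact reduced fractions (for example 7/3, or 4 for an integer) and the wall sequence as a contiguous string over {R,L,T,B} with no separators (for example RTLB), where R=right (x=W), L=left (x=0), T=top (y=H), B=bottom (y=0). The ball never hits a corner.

1. t=1/2 → T at (9/2,9); v=(1,-2)
2. t=9/2 → B at (9,0); v=(1,2)
3. t=2 → R at (11,4); v=(-1,2)
4. t=5/2 → T at (17/2,9); v=(-1,-2)
5. t=9/2 → B at (4,0); v=(-1,2)
6. t=4 → L at (0,8); v=(1,2)
7. t=1/2 → T at (1/2,9); v=(1,-2)
8. t=9/2 → B at (5,0); v=(1,2)

Final position: (5,0)
Wall sequence: TBRTBLTB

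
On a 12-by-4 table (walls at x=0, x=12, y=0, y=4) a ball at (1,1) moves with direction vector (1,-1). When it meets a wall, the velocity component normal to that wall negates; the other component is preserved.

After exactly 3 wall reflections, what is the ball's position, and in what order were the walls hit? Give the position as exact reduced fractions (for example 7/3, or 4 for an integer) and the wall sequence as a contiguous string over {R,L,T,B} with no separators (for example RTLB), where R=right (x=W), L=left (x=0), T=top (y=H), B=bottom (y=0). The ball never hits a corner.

1. t=1 → B at (2,0); v=(1,1)
2. t=4 → T at (6,4); v=(1,-1)
3. t=4 → B at (10,0); v=(1,1)

Final position: (10,0)
Wall sequence: BTB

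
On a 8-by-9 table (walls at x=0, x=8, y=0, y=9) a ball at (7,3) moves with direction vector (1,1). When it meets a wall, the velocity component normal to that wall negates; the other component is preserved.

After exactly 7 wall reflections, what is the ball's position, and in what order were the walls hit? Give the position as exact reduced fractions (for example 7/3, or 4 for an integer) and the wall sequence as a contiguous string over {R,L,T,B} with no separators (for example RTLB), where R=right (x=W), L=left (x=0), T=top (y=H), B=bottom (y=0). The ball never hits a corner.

1. t=1 → R at (8,4); v=(-1,1)
2. t=5 → T at (3,9); v=(-1,-1)
3. t=3 → L at (0,6); v=(1,-1)
4. t=6 → B at (6,0); v=(1,1)
5. t=2 → R at (8,2); v=(-1,1)
6. t=7 → T at (1,9); v=(-1,-1)
7. t=1 → L at (0,8); v=(1,-1)

Final position: (0,8)
Wall sequence: RTLBRTL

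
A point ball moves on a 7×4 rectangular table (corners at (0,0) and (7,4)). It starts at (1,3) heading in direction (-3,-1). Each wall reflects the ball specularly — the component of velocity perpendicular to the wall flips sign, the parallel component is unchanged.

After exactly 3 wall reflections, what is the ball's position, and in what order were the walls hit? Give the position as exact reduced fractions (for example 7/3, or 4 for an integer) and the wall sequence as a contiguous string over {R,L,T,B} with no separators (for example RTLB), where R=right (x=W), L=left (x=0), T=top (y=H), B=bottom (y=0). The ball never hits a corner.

Final position: (6,0)
Wall sequence: LRB

1. t=1/3 → L at (0,8/3); v=(3,-1)
2. t=7/3 → R at (7,1/3); v=(-3,-1)
3. t=1/3 → B at (6,0); v=(-3,1)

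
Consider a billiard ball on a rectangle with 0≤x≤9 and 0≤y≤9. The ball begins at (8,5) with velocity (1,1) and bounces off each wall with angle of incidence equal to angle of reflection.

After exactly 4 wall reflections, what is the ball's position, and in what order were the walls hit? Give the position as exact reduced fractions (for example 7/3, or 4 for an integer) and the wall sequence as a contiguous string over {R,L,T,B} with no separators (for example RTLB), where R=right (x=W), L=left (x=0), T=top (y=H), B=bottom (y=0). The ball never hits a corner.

Final position: (3,0)
Wall sequence: RTLB

1. t=1 → R at (9,6); v=(-1,1)
2. t=3 → T at (6,9); v=(-1,-1)
3. t=6 → L at (0,3); v=(1,-1)
4. t=3 → B at (3,0); v=(1,1)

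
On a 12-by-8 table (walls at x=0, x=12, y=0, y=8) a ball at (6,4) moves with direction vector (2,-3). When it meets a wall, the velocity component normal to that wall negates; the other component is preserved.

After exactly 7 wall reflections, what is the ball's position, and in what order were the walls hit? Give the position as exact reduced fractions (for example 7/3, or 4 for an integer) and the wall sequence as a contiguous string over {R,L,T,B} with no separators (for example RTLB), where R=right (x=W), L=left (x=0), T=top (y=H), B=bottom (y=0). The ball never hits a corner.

1. t=4/3 → B at (26/3,0); v=(2,3)
2. t=5/3 → R at (12,5); v=(-2,3)
3. t=1 → T at (10,8); v=(-2,-3)
4. t=8/3 → B at (14/3,0); v=(-2,3)
5. t=7/3 → L at (0,7); v=(2,3)
6. t=1/3 → T at (2/3,8); v=(2,-3)
7. t=8/3 → B at (6,0); v=(2,3)

Final position: (6,0)
Wall sequence: BRTBLTB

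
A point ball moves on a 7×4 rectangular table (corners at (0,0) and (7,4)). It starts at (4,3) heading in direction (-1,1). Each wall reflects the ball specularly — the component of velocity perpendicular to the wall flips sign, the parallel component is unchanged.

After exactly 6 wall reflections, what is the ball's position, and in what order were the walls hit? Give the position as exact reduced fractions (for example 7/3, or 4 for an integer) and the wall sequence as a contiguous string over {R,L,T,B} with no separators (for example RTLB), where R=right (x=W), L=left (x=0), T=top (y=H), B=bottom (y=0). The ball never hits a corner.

Final position: (5,0)
Wall sequence: TLBTRB

1. t=1 → T at (3,4); v=(-1,-1)
2. t=3 → L at (0,1); v=(1,-1)
3. t=1 → B at (1,0); v=(1,1)
4. t=4 → T at (5,4); v=(1,-1)
5. t=2 → R at (7,2); v=(-1,-1)
6. t=2 → B at (5,0); v=(-1,1)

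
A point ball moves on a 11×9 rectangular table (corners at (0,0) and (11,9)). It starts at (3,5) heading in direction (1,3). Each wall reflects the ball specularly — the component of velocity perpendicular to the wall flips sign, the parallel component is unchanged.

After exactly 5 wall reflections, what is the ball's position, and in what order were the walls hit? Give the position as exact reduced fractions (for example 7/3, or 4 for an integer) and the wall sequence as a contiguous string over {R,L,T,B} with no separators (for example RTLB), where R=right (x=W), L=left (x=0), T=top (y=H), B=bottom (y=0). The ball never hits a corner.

1. t=4/3 → T at (13/3,9); v=(1,-3)
2. t=3 → B at (22/3,0); v=(1,3)
3. t=3 → T at (31/3,9); v=(1,-3)
4. t=2/3 → R at (11,7); v=(-1,-3)
5. t=7/3 → B at (26/3,0); v=(-1,3)

Final position: (26/3,0)
Wall sequence: TBTRB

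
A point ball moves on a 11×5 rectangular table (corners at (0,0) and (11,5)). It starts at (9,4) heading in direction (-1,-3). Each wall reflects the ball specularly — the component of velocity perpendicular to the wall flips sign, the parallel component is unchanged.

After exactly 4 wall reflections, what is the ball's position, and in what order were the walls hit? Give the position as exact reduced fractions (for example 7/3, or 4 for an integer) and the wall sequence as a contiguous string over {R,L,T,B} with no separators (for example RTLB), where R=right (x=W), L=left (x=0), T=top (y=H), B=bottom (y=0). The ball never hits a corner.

1. t=4/3 → B at (23/3,0); v=(-1,3)
2. t=5/3 → T at (6,5); v=(-1,-3)
3. t=5/3 → B at (13/3,0); v=(-1,3)
4. t=5/3 → T at (8/3,5); v=(-1,-3)

Final position: (8/3,5)
Wall sequence: BTBT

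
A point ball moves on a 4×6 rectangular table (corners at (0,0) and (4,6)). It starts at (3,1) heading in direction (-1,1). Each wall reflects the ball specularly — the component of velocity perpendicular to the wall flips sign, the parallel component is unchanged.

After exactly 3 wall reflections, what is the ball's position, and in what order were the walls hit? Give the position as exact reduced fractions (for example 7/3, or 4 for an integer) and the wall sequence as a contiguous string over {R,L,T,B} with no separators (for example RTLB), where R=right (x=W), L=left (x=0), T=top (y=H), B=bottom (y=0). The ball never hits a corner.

1. t=3 → L at (0,4); v=(1,1)
2. t=2 → T at (2,6); v=(1,-1)
3. t=2 → R at (4,4); v=(-1,-1)

Final position: (4,4)
Wall sequence: LTR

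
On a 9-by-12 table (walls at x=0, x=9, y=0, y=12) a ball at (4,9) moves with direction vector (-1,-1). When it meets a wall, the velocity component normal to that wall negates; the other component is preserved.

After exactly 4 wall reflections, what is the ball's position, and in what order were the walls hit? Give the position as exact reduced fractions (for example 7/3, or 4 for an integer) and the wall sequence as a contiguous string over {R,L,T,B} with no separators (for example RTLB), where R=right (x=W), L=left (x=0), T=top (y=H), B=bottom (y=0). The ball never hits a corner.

1. t=4 → L at (0,5); v=(1,-1)
2. t=5 → B at (5,0); v=(1,1)
3. t=4 → R at (9,4); v=(-1,1)
4. t=8 → T at (1,12); v=(-1,-1)

Final position: (1,12)
Wall sequence: LBRT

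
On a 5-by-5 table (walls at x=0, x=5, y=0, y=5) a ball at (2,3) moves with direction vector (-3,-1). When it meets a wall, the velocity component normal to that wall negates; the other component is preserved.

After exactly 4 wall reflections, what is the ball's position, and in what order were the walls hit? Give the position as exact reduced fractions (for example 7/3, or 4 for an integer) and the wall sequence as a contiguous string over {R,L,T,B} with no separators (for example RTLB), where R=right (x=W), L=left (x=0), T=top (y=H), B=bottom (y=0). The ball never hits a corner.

1. t=2/3 → L at (0,7/3); v=(3,-1)
2. t=5/3 → R at (5,2/3); v=(-3,-1)
3. t=2/3 → B at (3,0); v=(-3,1)
4. t=1 → L at (0,1); v=(3,1)

Final position: (0,1)
Wall sequence: LRBL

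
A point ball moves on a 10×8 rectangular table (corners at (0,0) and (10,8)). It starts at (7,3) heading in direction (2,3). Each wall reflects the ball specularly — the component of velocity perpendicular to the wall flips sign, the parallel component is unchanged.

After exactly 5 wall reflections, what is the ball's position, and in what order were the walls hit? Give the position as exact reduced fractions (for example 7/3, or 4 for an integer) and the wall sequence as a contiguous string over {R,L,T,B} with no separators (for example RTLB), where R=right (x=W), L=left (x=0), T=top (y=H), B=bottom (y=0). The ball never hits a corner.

1. t=3/2 → R at (10,15/2); v=(-2,3)
2. t=1/6 → T at (29/3,8); v=(-2,-3)
3. t=8/3 → B at (13/3,0); v=(-2,3)
4. t=13/6 → L at (0,13/2); v=(2,3)
5. t=1/2 → T at (1,8); v=(2,-3)

Final position: (1,8)
Wall sequence: RTBLT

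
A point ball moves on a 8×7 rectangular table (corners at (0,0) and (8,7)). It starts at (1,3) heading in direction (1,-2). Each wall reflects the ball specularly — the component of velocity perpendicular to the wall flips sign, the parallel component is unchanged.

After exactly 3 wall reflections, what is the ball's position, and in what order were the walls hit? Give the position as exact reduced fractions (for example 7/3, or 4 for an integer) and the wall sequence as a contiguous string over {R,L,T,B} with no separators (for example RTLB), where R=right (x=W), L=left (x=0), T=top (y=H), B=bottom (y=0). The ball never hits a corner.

1. t=3/2 → B at (5/2,0); v=(1,2)
2. t=7/2 → T at (6,7); v=(1,-2)
3. t=2 → R at (8,3); v=(-1,-2)

Final position: (8,3)
Wall sequence: BTR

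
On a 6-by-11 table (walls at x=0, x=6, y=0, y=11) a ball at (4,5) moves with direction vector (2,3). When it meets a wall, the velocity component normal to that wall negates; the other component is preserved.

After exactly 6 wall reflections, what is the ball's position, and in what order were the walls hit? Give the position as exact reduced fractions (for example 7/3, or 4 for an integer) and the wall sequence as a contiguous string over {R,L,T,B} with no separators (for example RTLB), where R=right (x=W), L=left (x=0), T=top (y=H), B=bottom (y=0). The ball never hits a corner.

Final position: (4/3,11)
Wall sequence: RTLBRT

1. t=1 → R at (6,8); v=(-2,3)
2. t=1 → T at (4,11); v=(-2,-3)
3. t=2 → L at (0,5); v=(2,-3)
4. t=5/3 → B at (10/3,0); v=(2,3)
5. t=4/3 → R at (6,4); v=(-2,3)
6. t=7/3 → T at (4/3,11); v=(-2,-3)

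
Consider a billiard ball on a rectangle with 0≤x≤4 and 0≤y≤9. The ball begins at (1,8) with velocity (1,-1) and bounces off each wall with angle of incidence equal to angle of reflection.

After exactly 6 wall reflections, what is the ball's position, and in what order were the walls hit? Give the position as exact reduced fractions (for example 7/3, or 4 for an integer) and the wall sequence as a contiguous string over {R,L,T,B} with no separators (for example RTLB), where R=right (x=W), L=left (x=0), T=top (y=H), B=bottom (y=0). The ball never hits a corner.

Final position: (2,9)
Wall sequence: RLBRLT

1. t=3 → R at (4,5); v=(-1,-1)
2. t=4 → L at (0,1); v=(1,-1)
3. t=1 → B at (1,0); v=(1,1)
4. t=3 → R at (4,3); v=(-1,1)
5. t=4 → L at (0,7); v=(1,1)
6. t=2 → T at (2,9); v=(1,-1)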